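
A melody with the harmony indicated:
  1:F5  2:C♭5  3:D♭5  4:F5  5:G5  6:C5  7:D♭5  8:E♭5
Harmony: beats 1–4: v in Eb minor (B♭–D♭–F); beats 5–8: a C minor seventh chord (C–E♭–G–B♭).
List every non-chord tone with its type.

The harmony at that moment is B♭ minor triad (B♭, D♭, F); C♭5 is not a chord tone.
It is approached by leap down from F5 and left by step up to D♭5.
Leap in, step out — an appoggiatura.
The harmony at that moment is C minor seventh chord (C, E♭, G, B♭); D♭5 is not a chord tone.
It is approached by step up from C5 and left by step up to E♭5.
Step in, step out in the same direction — a passing tone.

C♭5 (beat 2) — appoggiatura; D♭5 (beat 7) — passing tone.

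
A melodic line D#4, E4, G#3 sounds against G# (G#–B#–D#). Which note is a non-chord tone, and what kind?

The harmony at that moment is G# major triad (G#, B#, D#); E4 is not a chord tone.
It is approached by step up from D#4 and left by leap down to G#3.
Step in, leap out — an escape tone.

E4 is an escape tone.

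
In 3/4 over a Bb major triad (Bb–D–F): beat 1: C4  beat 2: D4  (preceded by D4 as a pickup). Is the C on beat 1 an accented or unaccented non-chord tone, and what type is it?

The harmony at that moment is Bb major triad (Bb, D, F); C4 is not a chord tone.
It is approached by step down from D4 and left by step up to D4.
Step away and step back to the same note — a neighbor tone (lower neighbor).
It falls on the downbeat, so it is accented.

Accented neighbor tone.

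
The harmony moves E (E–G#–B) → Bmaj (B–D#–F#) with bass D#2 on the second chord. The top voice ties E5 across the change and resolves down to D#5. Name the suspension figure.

9–8 suspension.

At the second chord the bass is D#2. The suspended E5 lies a ninth above the bass; after resolving down by step to D#5, the interval above the bass becomes an octave.
Suspension figures are named by those two intervals: 9–8.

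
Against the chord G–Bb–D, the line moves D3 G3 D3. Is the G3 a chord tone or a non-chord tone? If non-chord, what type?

Chord tone (the root of G minor triad).

G minor triad contains G, Bb, D; G is the root, so it is a chord tone.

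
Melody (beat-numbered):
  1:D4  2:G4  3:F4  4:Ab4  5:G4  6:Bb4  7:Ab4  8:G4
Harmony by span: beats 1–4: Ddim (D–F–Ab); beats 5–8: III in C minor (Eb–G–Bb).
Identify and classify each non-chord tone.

G4 (beat 2) — appoggiatura; Ab4 (beat 7) — passing tone.

The harmony at that moment is D diminished triad (D, F, Ab); G4 is not a chord tone.
It is approached by leap up from D4 and left by step down to F4.
Leap in, step out — an appoggiatura.
The harmony at that moment is Eb major triad (Eb, G, Bb); Ab4 is not a chord tone.
It is approached by step down from Bb4 and left by step down to G4.
Step in, step out in the same direction — a passing tone.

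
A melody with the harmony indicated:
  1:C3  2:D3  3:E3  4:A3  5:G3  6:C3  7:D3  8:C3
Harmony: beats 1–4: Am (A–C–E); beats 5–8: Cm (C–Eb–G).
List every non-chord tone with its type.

The harmony at that moment is A minor triad (A, C, E); D3 is not a chord tone.
It is approached by step up from C3 and left by step up to E3.
Step in, step out in the same direction — a passing tone.
The harmony at that moment is C minor triad (C, Eb, G); D3 is not a chord tone.
It is approached by step up from C3 and left by step down to C3.
Step away and step back to the same note — a neighbor tone (upper neighbor).

D3 (beat 2) — passing tone; D3 (beat 7) — neighbor tone.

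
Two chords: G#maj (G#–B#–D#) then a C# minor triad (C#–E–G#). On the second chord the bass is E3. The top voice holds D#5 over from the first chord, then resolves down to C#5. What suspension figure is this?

7–6 suspension.

At the second chord the bass is E3. The suspended D#5 lies a seventh above the bass; after resolving down by step to C#5, the interval above the bass becomes a sixth.
Suspension figures are named by those two intervals: 7–6.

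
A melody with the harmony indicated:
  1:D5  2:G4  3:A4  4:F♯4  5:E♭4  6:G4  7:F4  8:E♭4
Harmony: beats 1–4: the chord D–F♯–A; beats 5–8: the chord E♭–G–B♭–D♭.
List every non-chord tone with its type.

G4 (beat 2) — appoggiatura; F4 (beat 7) — passing tone.

The harmony at that moment is D major triad (D, F♯, A); G4 is not a chord tone.
It is approached by leap down from D5 and left by step up to A4.
Leap in, step out — an appoggiatura.
The harmony at that moment is E♭ dominant seventh chord (E♭, G, B♭, D♭); F4 is not a chord tone.
It is approached by step down from G4 and left by step down to E♭4.
Step in, step out in the same direction — a passing tone.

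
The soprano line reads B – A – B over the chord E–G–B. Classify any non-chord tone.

The harmony at that moment is E minor triad (E, G, B); A is not a chord tone.
It is approached by step down from B and left by step up to B.
Step away and step back to the same note — a neighbor tone (lower neighbor).

A is a neighbor tone.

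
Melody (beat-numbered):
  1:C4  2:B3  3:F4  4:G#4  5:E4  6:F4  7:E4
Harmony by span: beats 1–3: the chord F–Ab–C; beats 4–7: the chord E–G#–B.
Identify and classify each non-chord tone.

B3 (beat 2) — escape tone; F4 (beat 6) — neighbor tone.

The harmony at that moment is F minor triad (F, Ab, C); B3 is not a chord tone.
It is approached by step down from C4 and left by leap up to F4.
Step in, leap out — an escape tone.
The harmony at that moment is E major triad (E, G#, B); F4 is not a chord tone.
It is approached by step up from E4 and left by step down to E4.
Step away and step back to the same note — a neighbor tone (upper neighbor).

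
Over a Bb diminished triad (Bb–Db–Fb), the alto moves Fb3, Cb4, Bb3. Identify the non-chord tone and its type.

The harmony at that moment is Bb diminished triad (Bb, Db, Fb); Cb4 is not a chord tone.
It is approached by leap up from Fb3 and left by step down to Bb3.
Leap in, step out — an appoggiatura.

Cb4 is an appoggiatura.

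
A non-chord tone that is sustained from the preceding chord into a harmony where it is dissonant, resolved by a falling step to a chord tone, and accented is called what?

Suspension.

Approach: by preparation — the pitch is first a chord tone, then held (tied or repeated) while the harmony changes under it. Departure: down by step. Metric position: strong.
A prepared dissonance that resolves downward by step — a suspension. (The same figure resolving upward would be a retardation.)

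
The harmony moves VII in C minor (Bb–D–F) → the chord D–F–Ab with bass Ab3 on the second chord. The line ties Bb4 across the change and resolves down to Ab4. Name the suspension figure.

At the second chord the bass is Ab3. The suspended Bb4 lies a ninth above the bass; after resolving down by step to Ab4, the interval above the bass becomes an octave.
Suspension figures are named by those two intervals: 9–8.

9–8 suspension.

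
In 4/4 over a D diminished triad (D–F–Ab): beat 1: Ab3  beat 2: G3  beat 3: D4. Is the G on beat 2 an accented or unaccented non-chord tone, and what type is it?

Unaccented escape tone.

The harmony at that moment is D diminished triad (D, F, Ab); G3 is not a chord tone.
It is approached by step down from Ab3 and left by leap up to D4.
Step in, leap out — an escape tone.
It falls on a weak beat, so it is unaccented.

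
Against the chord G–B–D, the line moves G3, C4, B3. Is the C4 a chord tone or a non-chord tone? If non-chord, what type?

The harmony at that moment is G major triad (G, B, D); C4 is not a chord tone.
It is approached by leap up from G3 and left by step down to B3.
Leap in, step out — an appoggiatura.

Non-chord tone — an appoggiatura.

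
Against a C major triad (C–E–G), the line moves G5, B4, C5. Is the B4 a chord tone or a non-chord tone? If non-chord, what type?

Non-chord tone — an appoggiatura.

The harmony at that moment is C major triad (C, E, G); B4 is not a chord tone.
It is approached by leap down from G5 and left by step up to C5.
Leap in, step out — an appoggiatura.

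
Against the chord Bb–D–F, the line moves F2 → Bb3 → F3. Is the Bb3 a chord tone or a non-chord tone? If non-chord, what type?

Chord tone (the root of Bb major triad).

Bb major triad contains Bb, D, F; Bb is the root, so it is a chord tone.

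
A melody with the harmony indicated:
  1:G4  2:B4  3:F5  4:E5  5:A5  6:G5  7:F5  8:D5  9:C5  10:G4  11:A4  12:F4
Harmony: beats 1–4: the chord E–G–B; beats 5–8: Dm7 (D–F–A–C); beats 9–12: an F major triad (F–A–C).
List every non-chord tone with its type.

F5 (beat 3) — appoggiatura; G5 (beat 6) — passing tone; G4 (beat 10) — appoggiatura.

The harmony at that moment is E minor triad (E, G, B); F5 is not a chord tone.
It is approached by leap up from B4 and left by step down to E5.
Leap in, step out — an appoggiatura.
The harmony at that moment is D minor seventh chord (D, F, A, C); G5 is not a chord tone.
It is approached by step down from A5 and left by step down to F5.
Step in, step out in the same direction — a passing tone.
The harmony at that moment is F major triad (F, A, C); G4 is not a chord tone.
It is approached by leap down from C5 and left by step up to A4.
Leap in, step out — an appoggiatura.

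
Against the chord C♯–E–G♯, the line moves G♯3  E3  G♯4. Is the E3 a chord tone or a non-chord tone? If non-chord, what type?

Chord tone (the third of C# minor triad).

C# minor triad contains C♯, E, G♯; E is the third, so it is a chord tone.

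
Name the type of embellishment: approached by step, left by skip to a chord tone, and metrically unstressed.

Approach: by step. Departure: by leap. Metric position: weak.
Step in, leap out, from a weak position — an escape tone (échappée). (It is the mirror image of the appoggiatura, which leaps in and steps out on a strong beat.)

Escape tone.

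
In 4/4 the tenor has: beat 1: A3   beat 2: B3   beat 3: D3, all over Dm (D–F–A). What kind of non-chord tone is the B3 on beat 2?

Escape tone.

The harmony at that moment is D minor triad (D, F, A); B3 is not a chord tone.
It is approached by step up from A3 and left by leap down to D3.
Step in, leap out, on a weak beat — an escape tone.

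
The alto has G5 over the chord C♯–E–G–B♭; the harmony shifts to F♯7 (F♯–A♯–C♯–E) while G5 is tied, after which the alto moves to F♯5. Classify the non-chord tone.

G5 is a suspension.

The harmony at that moment is F♯ dominant seventh chord (F♯, A♯, C♯, E); G5 is not a chord tone.
It is held over (the same pitch as the preceding G5) and left by step down to F♯5.
Held over from the previous chord and resolving down by step — a suspension.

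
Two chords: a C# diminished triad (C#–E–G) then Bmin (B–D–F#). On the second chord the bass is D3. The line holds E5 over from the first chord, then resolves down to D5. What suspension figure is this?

At the second chord the bass is D3. The suspended E5 lies a ninth above the bass; after resolving down by step to D5, the interval above the bass becomes an octave.
Suspension figures are named by those two intervals: 9–8.

9–8 suspension.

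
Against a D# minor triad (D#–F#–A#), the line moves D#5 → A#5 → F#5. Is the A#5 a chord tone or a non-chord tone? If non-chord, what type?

D# minor triad contains D#, F#, A#; A# is the fifth, so it is a chord tone.

Chord tone (the fifth of D# minor triad).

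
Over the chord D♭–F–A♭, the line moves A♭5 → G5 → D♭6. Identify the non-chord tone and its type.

The harmony at that moment is D♭ major triad (D♭, F, A♭); G5 is not a chord tone.
It is approached by step down from A♭5 and left by leap up to D♭6.
Step in, leap out — an escape tone.

G5 is an escape tone.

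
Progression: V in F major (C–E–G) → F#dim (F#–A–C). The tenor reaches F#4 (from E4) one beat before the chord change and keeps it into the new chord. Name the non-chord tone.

F#4 is an anticipation.

The harmony at that moment is C major triad (C, E, G); F#4 is not a chord tone.
It is approached by step up from E4 and then sustained as the same pitch into the next harmony.
Arriving early and becoming a chord tone when the harmony changes — an anticipation.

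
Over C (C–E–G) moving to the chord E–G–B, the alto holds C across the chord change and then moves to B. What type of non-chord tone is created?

C is a suspension.

The harmony at that moment is E minor triad (E, G, B); C is not a chord tone.
It is held over (the same pitch as the preceding C) and left by step down to B.
Held over from the previous chord and resolving down by step — a suspension.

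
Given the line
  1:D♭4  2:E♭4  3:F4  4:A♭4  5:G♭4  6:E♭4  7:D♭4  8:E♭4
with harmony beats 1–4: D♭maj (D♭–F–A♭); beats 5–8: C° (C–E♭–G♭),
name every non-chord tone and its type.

The harmony at that moment is D♭ major triad (D♭, F, A♭); E♭4 is not a chord tone.
It is approached by step up from D♭4 and left by step up to F4.
Step in, step out in the same direction — a passing tone.
The harmony at that moment is C diminished triad (C, E♭, G♭); D♭4 is not a chord tone.
It is approached by step down from E♭4 and left by step up to E♭4.
Step away and step back to the same note — a neighbor tone (lower neighbor).

E♭4 (beat 2) — passing tone; D♭4 (beat 7) — neighbor tone.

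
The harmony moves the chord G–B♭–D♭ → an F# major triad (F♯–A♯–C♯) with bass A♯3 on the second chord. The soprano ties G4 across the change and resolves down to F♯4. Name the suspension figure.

At the second chord the bass is A♯3. The suspended G4 lies a seventh above the bass; after resolving down by step to F♯4, the interval above the bass becomes a sixth.
Suspension figures are named by those two intervals: 7–6.

7–6 suspension.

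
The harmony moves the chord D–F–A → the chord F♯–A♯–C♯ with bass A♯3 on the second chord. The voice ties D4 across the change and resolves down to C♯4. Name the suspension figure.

At the second chord the bass is A♯3. The suspended D4 lies a fourth above the bass; after resolving down by step to C♯4, the interval above the bass becomes a third.
Suspension figures are named by those two intervals: 4–3.

4–3 suspension.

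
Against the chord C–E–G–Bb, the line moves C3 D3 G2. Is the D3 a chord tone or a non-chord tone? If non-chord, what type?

The harmony at that moment is C dominant seventh chord (C, E, G, Bb); D3 is not a chord tone.
It is approached by step up from C3 and left by leap down to G2.
Step in, leap out — an escape tone.

Non-chord tone — an escape tone.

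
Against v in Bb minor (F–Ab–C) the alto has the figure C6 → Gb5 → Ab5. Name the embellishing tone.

Gb5 is an appoggiatura.

The harmony at that moment is F minor triad (F, Ab, C); Gb5 is not a chord tone.
It is approached by leap down from C6 and left by step up to Ab5.
Leap in, step out — an appoggiatura.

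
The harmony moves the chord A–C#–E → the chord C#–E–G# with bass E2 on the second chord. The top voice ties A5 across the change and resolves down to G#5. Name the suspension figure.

4–3 suspension.

At the second chord the bass is E2. The suspended A5 lies a fourth above the bass; after resolving down by step to G#5, the interval above the bass becomes a third.
Suspension figures are named by those two intervals: 4–3.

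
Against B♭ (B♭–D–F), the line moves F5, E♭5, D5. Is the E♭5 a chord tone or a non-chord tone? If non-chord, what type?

The harmony at that moment is B♭ major triad (B♭, D, F); E♭5 is not a chord tone.
It is approached by step down from F5 and left by step down to D5.
Step in, step out in the same direction — a passing tone.

Non-chord tone — a passing tone.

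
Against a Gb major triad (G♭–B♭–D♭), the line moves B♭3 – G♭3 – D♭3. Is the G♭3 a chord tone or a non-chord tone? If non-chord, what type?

Chord tone (the root of Gb major triad).

Gb major triad contains G♭, B♭, D♭; G♭ is the root, so it is a chord tone.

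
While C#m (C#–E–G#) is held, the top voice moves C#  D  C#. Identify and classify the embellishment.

The harmony at that moment is C# minor triad (C#, E, G#); D is not a chord tone.
It is approached by step up from C# and left by step down to C#.
Step away and step back to the same note — a neighbor tone (upper neighbor).

D is a neighbor tone.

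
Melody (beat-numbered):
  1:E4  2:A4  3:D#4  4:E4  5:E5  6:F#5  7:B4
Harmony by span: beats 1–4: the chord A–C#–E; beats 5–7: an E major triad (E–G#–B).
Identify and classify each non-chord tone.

The harmony at that moment is A major triad (A, C#, E); D#4 is not a chord tone.
It is approached by leap down from A4 and left by step up to E4.
Leap in, step out — an appoggiatura.
The harmony at that moment is E major triad (E, G#, B); F#5 is not a chord tone.
It is approached by step up from E5 and left by leap down to B4.
Step in, leap out — an escape tone.

D#4 (beat 3) — appoggiatura; F#5 (beat 6) — escape tone.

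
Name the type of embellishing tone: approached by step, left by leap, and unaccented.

Approach: by step. Departure: by leap. Metric position: weak.
Step in, leap out, from a weak position — an escape tone (échappée). (It is the mirror image of the appoggiatura, which leaps in and steps out on a strong beat.)

Escape tone.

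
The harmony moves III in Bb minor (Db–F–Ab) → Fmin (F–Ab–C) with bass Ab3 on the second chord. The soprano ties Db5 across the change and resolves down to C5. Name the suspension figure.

At the second chord the bass is Ab3. The suspended Db5 lies a fourth above the bass; after resolving down by step to C5, the interval above the bass becomes a third.
Suspension figures are named by those two intervals: 4–3.

4–3 suspension.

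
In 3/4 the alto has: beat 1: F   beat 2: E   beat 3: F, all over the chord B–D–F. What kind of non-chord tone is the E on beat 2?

The harmony at that moment is B diminished triad (B, D, F); E is not a chord tone.
It is approached by step down from F and left by step up to F.
Step away and step back to the same note — a neighbor tone (lower neighbor).

Lower neighbor tone.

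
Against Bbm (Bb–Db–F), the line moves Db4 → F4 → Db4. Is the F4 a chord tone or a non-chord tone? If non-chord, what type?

Chord tone (the fifth of Bb minor triad).

Bb minor triad contains Bb, Db, F; F is the fifth, so it is a chord tone.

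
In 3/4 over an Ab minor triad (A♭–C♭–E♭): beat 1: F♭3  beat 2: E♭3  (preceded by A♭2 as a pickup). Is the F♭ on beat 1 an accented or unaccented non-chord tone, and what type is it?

Accented appoggiatura.

The harmony at that moment is A♭ minor triad (A♭, C♭, E♭); F♭3 is not a chord tone.
It is approached by leap up from A♭2 and left by step down to E♭3.
Leap in, step out — an appoggiatura.
It falls on the downbeat, so it is accented.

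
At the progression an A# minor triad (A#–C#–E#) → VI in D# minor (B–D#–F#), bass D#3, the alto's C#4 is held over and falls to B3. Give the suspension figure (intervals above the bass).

7–6 suspension.

At the second chord the bass is D#3. The suspended C#4 lies a seventh above the bass; after resolving down by step to B3, the interval above the bass becomes a sixth.
Suspension figures are named by those two intervals: 7–6.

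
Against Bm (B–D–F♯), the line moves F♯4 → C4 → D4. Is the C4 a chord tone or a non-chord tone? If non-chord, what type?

Non-chord tone — an appoggiatura.

The harmony at that moment is B minor triad (B, D, F♯); C4 is not a chord tone.
It is approached by leap down from F♯4 and left by step up to D4.
Leap in, step out — an appoggiatura.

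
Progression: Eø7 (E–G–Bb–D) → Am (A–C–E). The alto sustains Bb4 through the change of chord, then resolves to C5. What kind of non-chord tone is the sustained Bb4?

Bb4 is a retardation.

The harmony at that moment is A minor triad (A, C, E); Bb4 is not a chord tone.
It is held over (the same pitch as the preceding Bb4) and left by step up to C5.
Held over from the previous chord and resolving up by step — a retardation.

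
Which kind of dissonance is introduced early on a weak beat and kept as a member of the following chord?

Approach: ahead of the chord change (typically by step), so it is dissonant against the current harmony. Departure: none — the same pitch is restated or held and is a chord tone of the new harmony.
Dissonant first, consonant once the harmony catches up: the note simply arrives early — an anticipation. (The reverse timing, consonant first and dissonant after the change, would be a suspension or retardation.)

Anticipation.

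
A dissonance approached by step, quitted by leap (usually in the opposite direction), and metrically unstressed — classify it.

Escape tone.

Approach: by step. Departure: by leap. Metric position: weak.
Step in, leap out, from a weak position — an escape tone (échappée). (It is the mirror image of the appoggiatura, which leaps in and steps out on a strong beat.)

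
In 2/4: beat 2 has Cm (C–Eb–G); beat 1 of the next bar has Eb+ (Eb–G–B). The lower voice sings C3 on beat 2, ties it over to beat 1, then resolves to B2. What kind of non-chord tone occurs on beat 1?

The harmony at that moment is Eb augmented triad (Eb, G, B); C3 is not a chord tone.
It is held over (the same pitch as the preceding C3) and left by step down to B2.
Held over from the previous chord and resolving down by step — a suspension.

Suspension.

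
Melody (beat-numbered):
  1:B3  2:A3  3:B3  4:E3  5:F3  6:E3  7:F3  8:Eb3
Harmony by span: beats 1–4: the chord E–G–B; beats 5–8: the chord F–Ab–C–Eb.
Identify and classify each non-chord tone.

A3 (beat 2) — neighbor tone; E3 (beat 6) — neighbor tone.

The harmony at that moment is E minor triad (E, G, B); A3 is not a chord tone.
It is approached by step down from B3 and left by step up to B3.
Step away and step back to the same note — a neighbor tone (lower neighbor).
The harmony at that moment is F minor seventh chord (F, Ab, C, Eb); E3 is not a chord tone.
It is approached by step down from F3 and left by step up to F3.
Step away and step back to the same note — a neighbor tone (lower neighbor).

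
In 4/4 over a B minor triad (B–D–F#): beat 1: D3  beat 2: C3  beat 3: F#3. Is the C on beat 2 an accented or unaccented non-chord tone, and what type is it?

The harmony at that moment is B minor triad (B, D, F#); C3 is not a chord tone.
It is approached by step down from D3 and left by leap up to F#3.
Step in, leap out — an escape tone.
It falls on a weak beat, so it is unaccented.

Unaccented escape tone.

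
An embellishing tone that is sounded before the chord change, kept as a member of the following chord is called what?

Approach: ahead of the chord change (typically by step), so it is dissonant against the current harmony. Departure: none — the same pitch is restated or held and is a chord tone of the new harmony.
Dissonant first, consonant once the harmony catches up: the note simply arrives early — an anticipation. (The reverse timing, consonant first and dissonant after the change, would be a suspension or retardation.)

Anticipation.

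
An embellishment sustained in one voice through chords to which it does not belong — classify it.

Pedal tone.

Approach: none. Departure: none — a single pitch is sustained while the chords change around it, passing through harmonies that do not contain it.
No melodic motion at all; the dissonance is created entirely by the moving harmonies against the stationary note — a pedal tone (pedal point).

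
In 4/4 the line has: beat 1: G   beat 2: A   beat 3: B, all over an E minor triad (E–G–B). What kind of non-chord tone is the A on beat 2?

The harmony at that moment is E minor triad (E, G, B); A is not a chord tone.
It is approached by step up from G and left by step up to B.
Step in, step out in the same direction — a passing tone.

Passing tone.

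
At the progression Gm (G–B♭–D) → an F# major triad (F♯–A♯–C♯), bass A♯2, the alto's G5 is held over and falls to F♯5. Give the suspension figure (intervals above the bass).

7–6 suspension.

At the second chord the bass is A♯2. The suspended G5 lies a seventh above the bass; after resolving down by step to F♯5, the interval above the bass becomes a sixth.
Suspension figures are named by those two intervals: 7–6.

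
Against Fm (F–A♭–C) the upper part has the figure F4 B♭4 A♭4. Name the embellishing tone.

The harmony at that moment is F minor triad (F, A♭, C); B♭4 is not a chord tone.
It is approached by leap up from F4 and left by step down to A♭4.
Leap in, step out — an appoggiatura.

B♭4 is an appoggiatura.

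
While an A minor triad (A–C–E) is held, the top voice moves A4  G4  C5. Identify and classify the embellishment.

G4 is an escape tone.

The harmony at that moment is A minor triad (A, C, E); G4 is not a chord tone.
It is approached by step down from A4 and left by leap up to C5.
Step in, leap out — an escape tone.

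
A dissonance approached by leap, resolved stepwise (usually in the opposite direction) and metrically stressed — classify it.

Appoggiatura.

Approach: by leap. Departure: by step. Metric position: strong.
Leap in, step out, in a metrically strong position — an appoggiatura. (It is the mirror image of the escape tone, which steps in and leaps out from a weak position.)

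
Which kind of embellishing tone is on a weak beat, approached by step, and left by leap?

Approach: by step. Departure: by leap. Metric position: weak.
Step in, leap out, from a weak position — an escape tone (échappée). (It is the mirror image of the appoggiatura, which leaps in and steps out on a strong beat.)

Escape tone.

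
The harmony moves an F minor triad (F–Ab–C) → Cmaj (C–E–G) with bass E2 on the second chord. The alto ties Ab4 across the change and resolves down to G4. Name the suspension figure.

At the second chord the bass is E2. The suspended Ab4 lies a fourth above the bass; after resolving down by step to G4, the interval above the bass becomes a third.
Suspension figures are named by those two intervals: 4–3.

4–3 suspension.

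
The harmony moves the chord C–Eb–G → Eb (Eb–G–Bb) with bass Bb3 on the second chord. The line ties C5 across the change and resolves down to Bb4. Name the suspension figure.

At the second chord the bass is Bb3. The suspended C5 lies a ninth above the bass; after resolving down by step to Bb4, the interval above the bass becomes an octave.
Suspension figures are named by those two intervals: 9–8.

9–8 suspension.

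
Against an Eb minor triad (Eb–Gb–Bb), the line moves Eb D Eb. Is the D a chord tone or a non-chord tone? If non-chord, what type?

The harmony at that moment is Eb minor triad (Eb, Gb, Bb); D is not a chord tone.
It is approached by step down from Eb and left by step up to Eb.
Step away and step back to the same note — a neighbor tone (lower neighbor).

Non-chord tone — a neighbor tone.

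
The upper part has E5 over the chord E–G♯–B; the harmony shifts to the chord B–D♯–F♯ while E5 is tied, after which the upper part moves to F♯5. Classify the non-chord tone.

E5 is a retardation.

The harmony at that moment is B major triad (B, D♯, F♯); E5 is not a chord tone.
It is held over (the same pitch as the preceding E5) and left by step up to F♯5.
Held over from the previous chord and resolving up by step — a retardation.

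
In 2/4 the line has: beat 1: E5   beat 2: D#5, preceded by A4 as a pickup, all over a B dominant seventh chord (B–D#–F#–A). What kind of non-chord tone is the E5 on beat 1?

Appoggiatura.

The harmony at that moment is B dominant seventh chord (B, D#, F#, A); E5 is not a chord tone.
It is approached by leap up from A4 and left by step down to D#5.
Leap in, step out, metrically accented — an appoggiatura.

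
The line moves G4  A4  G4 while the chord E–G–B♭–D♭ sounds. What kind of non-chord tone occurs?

The harmony at that moment is E diminished seventh chord (E, G, B♭, D♭); A4 is not a chord tone.
It is approached by step up from G4 and left by step down to G4.
Step away and step back to the same note — a neighbor tone (upper neighbor).

A4 is a neighbor tone.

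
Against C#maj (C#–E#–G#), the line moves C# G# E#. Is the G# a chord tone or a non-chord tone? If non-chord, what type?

Chord tone (the fifth of C# major triad).

C# major triad contains C#, E#, G#; G# is the fifth, so it is a chord tone.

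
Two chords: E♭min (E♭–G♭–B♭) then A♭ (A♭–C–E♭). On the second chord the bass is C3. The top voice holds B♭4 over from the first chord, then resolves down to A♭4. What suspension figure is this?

7–6 suspension.

At the second chord the bass is C3. The suspended B♭4 lies a seventh above the bass; after resolving down by step to A♭4, the interval above the bass becomes a sixth.
Suspension figures are named by those two intervals: 7–6.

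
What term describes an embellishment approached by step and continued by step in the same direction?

Approach: by step. Departure: by step, continuing in the same direction.
Stepwise on both sides with no change of direction means the note fills in the space between two different chord tones — a passing tone. (Had it turned back to its starting note it would be a neighbor tone instead.)

Passing tone.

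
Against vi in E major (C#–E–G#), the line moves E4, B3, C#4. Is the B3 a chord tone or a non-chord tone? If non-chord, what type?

Non-chord tone — an appoggiatura.

The harmony at that moment is C# minor triad (C#, E, G#); B3 is not a chord tone.
It is approached by leap down from E4 and left by step up to C#4.
Leap in, step out — an appoggiatura.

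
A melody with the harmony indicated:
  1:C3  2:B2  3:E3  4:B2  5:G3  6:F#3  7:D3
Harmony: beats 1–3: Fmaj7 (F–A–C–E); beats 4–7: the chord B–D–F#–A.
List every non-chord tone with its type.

The harmony at that moment is F major seventh chord (F, A, C, E); B2 is not a chord tone.
It is approached by step down from C3 and left by leap up to E3.
Step in, leap out — an escape tone.
The harmony at that moment is B minor seventh chord (B, D, F#, A); G3 is not a chord tone.
It is approached by leap up from B2 and left by step down to F#3.
Leap in, step out — an appoggiatura.

B2 (beat 2) — escape tone; G3 (beat 5) — appoggiatura.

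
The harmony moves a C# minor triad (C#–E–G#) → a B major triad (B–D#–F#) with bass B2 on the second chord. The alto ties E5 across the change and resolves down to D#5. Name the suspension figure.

At the second chord the bass is B2. The suspended E5 lies a fourth above the bass; after resolving down by step to D#5, the interval above the bass becomes a third.
Suspension figures are named by those two intervals: 4–3.

4–3 suspension.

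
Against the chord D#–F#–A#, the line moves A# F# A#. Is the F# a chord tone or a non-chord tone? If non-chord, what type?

Chord tone (the third of D# minor triad).

D# minor triad contains D#, F#, A#; F# is the third, so it is a chord tone.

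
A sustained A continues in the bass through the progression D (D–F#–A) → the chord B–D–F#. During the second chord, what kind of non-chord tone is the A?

Pedal tone (pedal point).

The harmony at that moment is B minor triad (B, D, F#); A is not a chord tone.
It is held over (the same pitch as the preceding A) and then sustained as the same pitch into the next harmony.
Sustained through a change of harmony — a pedal tone.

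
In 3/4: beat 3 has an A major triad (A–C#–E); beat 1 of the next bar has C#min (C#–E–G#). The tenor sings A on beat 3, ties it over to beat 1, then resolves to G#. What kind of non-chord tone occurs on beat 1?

Suspension.

The harmony at that moment is C# minor triad (C#, E, G#); A is not a chord tone.
It is held over (the same pitch as the preceding A) and left by step down to G#.
Held over from the previous chord and resolving down by step — a suspension.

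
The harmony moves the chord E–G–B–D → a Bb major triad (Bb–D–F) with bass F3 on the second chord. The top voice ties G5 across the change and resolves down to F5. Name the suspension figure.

At the second chord the bass is F3. The suspended G5 lies a ninth above the bass; after resolving down by step to F5, the interval above the bass becomes an octave.
Suspension figures are named by those two intervals: 9–8.

9–8 suspension.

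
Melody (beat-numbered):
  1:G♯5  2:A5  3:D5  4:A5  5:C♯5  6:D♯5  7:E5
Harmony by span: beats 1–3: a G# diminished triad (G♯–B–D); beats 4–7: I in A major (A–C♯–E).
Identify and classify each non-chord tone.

A5 (beat 2) — escape tone; D♯5 (beat 6) — passing tone.

The harmony at that moment is G♯ diminished triad (G♯, B, D); A5 is not a chord tone.
It is approached by step up from G♯5 and left by leap down to D5.
Step in, leap out — an escape tone.
The harmony at that moment is A major triad (A, C♯, E); D♯5 is not a chord tone.
It is approached by step up from C♯5 and left by step up to E5.
Step in, step out in the same direction — a passing tone.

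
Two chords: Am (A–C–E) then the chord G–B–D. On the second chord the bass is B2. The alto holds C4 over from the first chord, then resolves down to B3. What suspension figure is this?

9–8 suspension.

At the second chord the bass is B2. The suspended C4 lies a ninth above the bass; after resolving down by step to B3, the interval above the bass becomes an octave.
Suspension figures are named by those two intervals: 9–8.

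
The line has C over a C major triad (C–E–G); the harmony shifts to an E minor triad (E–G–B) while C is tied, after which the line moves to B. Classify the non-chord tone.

The harmony at that moment is E minor triad (E, G, B); C is not a chord tone.
It is held over (the same pitch as the preceding C) and left by step down to B.
Held over from the previous chord and resolving down by step — a suspension.

C is a suspension.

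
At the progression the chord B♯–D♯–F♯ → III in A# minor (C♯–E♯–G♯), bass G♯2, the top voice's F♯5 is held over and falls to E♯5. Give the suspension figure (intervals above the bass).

At the second chord the bass is G♯2. The suspended F♯5 lies a seventh above the bass; after resolving down by step to E♯5, the interval above the bass becomes a sixth.
Suspension figures are named by those two intervals: 7–6.

7–6 suspension.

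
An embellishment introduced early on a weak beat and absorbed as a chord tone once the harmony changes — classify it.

Approach: ahead of the chord change (typically by step), so it is dissonant against the current harmony. Departure: none — the same pitch is restated or held and is a chord tone of the new harmony.
Dissonant first, consonant once the harmony catches up: the note simply arrives early — an anticipation. (The reverse timing, consonant first and dissonant after the change, would be a suspension or retardation.)

Anticipation.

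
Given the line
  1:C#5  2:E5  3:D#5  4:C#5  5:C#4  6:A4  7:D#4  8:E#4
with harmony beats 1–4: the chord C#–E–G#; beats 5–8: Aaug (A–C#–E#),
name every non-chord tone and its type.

D#5 (beat 3) — passing tone; D#4 (beat 7) — appoggiatura.

The harmony at that moment is C# minor triad (C#, E, G#); D#5 is not a chord tone.
It is approached by step down from E5 and left by step down to C#5.
Step in, step out in the same direction — a passing tone.
The harmony at that moment is A augmented triad (A, C#, E#); D#4 is not a chord tone.
It is approached by leap down from A4 and left by step up to E#4.
Leap in, step out — an appoggiatura.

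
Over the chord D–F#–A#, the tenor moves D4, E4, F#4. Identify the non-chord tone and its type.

E4 is a passing tone.

The harmony at that moment is D augmented triad (D, F#, A#); E4 is not a chord tone.
It is approached by step up from D4 and left by step up to F#4.
Step in, step out in the same direction — a passing tone.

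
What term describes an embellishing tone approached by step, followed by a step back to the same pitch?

Approach: by step. Departure: by step in the opposite direction, back to the starting pitch.
Stepwise on both sides but reversing to return to the same chord tone — a neighbor tone. (Had it continued onward in the same direction it would be a passing tone instead.)

Neighbor tone.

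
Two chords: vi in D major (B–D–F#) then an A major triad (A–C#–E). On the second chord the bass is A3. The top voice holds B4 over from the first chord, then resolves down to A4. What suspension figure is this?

At the second chord the bass is A3. The suspended B4 lies a ninth above the bass; after resolving down by step to A4, the interval above the bass becomes an octave.
Suspension figures are named by those two intervals: 9–8.

9–8 suspension.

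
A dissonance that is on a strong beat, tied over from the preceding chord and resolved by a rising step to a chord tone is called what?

Approach: by preparation — the pitch is first a chord tone, then held (tied or repeated) while the harmony changes under it. Departure: up by step. Metric position: strong.
A prepared dissonance that resolves upward by step — a retardation. (The same figure resolving downward would be a suspension.)

Retardation.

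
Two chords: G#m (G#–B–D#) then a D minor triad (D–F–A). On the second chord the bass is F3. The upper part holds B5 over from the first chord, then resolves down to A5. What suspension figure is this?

At the second chord the bass is F3. The suspended B5 lies a fourth above the bass; after resolving down by step to A5, the interval above the bass becomes a third.
Suspension figures are named by those two intervals: 4–3.

4–3 suspension.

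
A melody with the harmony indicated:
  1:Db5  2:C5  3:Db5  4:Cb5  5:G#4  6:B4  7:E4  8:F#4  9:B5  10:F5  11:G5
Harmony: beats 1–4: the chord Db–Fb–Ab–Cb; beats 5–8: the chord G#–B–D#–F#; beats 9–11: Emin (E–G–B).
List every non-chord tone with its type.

C5 (beat 2) — neighbor tone; E4 (beat 7) — appoggiatura; F5 (beat 10) — appoggiatura.

The harmony at that moment is Db minor seventh chord (Db, Fb, Ab, Cb); C5 is not a chord tone.
It is approached by step down from Db5 and left by step up to Db5.
Step away and step back to the same note — a neighbor tone (lower neighbor).
The harmony at that moment is G# minor seventh chord (G#, B, D#, F#); E4 is not a chord tone.
It is approached by leap down from B4 and left by step up to F#4.
Leap in, step out — an appoggiatura.
The harmony at that moment is E minor triad (E, G, B); F5 is not a chord tone.
It is approached by leap down from B5 and left by step up to G5.
Leap in, step out — an appoggiatura.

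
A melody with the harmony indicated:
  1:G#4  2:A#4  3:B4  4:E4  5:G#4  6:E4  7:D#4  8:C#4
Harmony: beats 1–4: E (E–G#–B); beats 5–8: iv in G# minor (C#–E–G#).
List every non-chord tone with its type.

A#4 (beat 2) — passing tone; D#4 (beat 7) — passing tone.

The harmony at that moment is E major triad (E, G#, B); A#4 is not a chord tone.
It is approached by step up from G#4 and left by step up to B4.
Step in, step out in the same direction — a passing tone.
The harmony at that moment is C# minor triad (C#, E, G#); D#4 is not a chord tone.
It is approached by step down from E4 and left by step down to C#4.
Step in, step out in the same direction — a passing tone.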